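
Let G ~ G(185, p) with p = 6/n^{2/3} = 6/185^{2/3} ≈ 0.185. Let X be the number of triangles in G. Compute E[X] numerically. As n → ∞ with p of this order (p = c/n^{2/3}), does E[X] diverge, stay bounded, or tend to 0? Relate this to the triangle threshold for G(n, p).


Number of potential triangles: C(185, 3) = 1038220.
Each occurs with probability p³ ≈ (0.185)³ ≈ 6.31118e-03.
By linearity: E[X] = C(185, 3)·p³ ≈ 1038220 · 6.31118e-03 ≈ 6552.389.
Since α = 2/3 < 1, p = c/n^{2/3} ≫ 1/n is above the triangle threshold p ~ 1/n. Asymptotically E[X] ~ (c³/6)·n^{3(1−α)} = (6³/6)·n^{1} → ∞; triangles are abundant w.h.p.

E[X] ≈ 6552.389; in regime p = Θ(1/n^{2/3}) E[X] diverges (above the triangle threshold p ~ 1/n).


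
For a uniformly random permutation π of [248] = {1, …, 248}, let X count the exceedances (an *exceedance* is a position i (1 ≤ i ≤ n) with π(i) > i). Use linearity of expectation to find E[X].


Write X = Σ_{i=1}^{248} X_i, where X_i = 1_{π(i) > i}.
For each fixed i, π(i) is uniform over {1, …, 248} (marginal of a uniform permutation), so P[π(i) > i] = (n − i)/n. Summing: Σ_{i=1}^{248} (n − i)/n = (0 + 1 + … + 247)/248 = 248(248 − 1)/(2·248) = (248 − 1)/2.
Hence E[X] = Σ_{i=1}^{248} (248 − i)/248 = 247/2 ≈ 123.500000.

E[X] = 247/2 = 123.500000.


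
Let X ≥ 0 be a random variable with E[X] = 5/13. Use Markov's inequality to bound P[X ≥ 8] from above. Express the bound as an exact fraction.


μ = E[X] = 5/13, a = 8.
Markov: P[X ≥ 8] ≤ μ/a = (5/13)/8 = 5/104.
Numerically: ≈ 0.048077.
(Since a = 8 > μ = 0.384615, the bound 5/104 is < 1 and informative.)

P[X ≥ 8] ≤ 5/104 ≈ 0.048077.


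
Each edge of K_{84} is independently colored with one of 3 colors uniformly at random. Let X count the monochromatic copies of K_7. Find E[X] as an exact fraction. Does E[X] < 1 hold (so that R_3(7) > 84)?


E[X] = C(84, 7) · 3^{1 − 21} = 4529365776 · 3^{−20} = 4529365776/3486784401.
As a reduced fraction: E[X] = 55918096/43046721 ≈ 1.29901.
Is E[X] < 1? NO.
Since E[X] ≥ 1, the first-moment bound is inconclusive at n = 84; it does NOT by itself certify R_3(7) > 84.

E[X] = 55918096/43046721 ≈ 1.29901; E[X] ≥ 1; first-moment method inconclusive here.


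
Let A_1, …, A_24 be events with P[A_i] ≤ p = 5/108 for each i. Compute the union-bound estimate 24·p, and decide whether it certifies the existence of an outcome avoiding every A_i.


Union bound: P[∪_{i=1}^{24} A_i] ≤ Σ_i P[A_i] ≤ 24·p = 24·(5/108) = 10/9.
Numerically: 10/9 ≈ 1.1111.
Is 10/9 < 1? NO.
Since the bound 10/9 is ≥ 1, the union bound is uninformative here; it does NOT by itself certify existence.

24·p = 10/9 ≈ 1.1111; existence NOT certified by the union bound.


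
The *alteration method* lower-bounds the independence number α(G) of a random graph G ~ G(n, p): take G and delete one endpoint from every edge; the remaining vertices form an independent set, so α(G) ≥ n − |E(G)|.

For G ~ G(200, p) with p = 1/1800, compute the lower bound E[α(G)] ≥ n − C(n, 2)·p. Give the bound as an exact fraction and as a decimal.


E[|E(G)|] = C(200, 2)·p = 19900 · (1/1800) = 199/18.
E[α(G)] ≥ n − E[|E(G)|] = 200 − 199/18 = 3401/18.
Numerically: ≈ 188.94444.
(This is only a lower bound; the true E[α(G)] may be larger.)

E[α(G)] ≥ 3401/18 ≈ 188.94444.


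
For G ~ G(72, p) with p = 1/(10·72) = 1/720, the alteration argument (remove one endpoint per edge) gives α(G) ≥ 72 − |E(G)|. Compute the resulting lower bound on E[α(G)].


E[|E(G)|] = C(72, 2)·p = 2556 · (1/720) = 71/20.
E[α(G)] ≥ n − E[|E(G)|] = 72 − 71/20 = 1369/20.
Numerically: ≈ 68.4500.
(This is only a lower bound; the true E[α(G)] may be larger.)

E[α(G)] ≥ 1369/20 ≈ 68.4500.


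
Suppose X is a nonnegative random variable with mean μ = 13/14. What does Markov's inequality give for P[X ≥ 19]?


μ = E[X] = 13/14, a = 19.
Markov: P[X ≥ 19] ≤ μ/a = (13/14)/19 = 13/266.
Numerically: ≈ 0.049.
(Since a = 19 > μ = 0.929, the bound 13/266 is < 1 and informative.)

P[X ≥ 19] ≤ 13/266 ≈ 0.049.


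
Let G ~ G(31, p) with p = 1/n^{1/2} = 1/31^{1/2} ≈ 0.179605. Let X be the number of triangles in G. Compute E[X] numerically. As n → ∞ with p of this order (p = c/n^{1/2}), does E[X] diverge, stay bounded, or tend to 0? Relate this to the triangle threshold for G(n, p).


Number of potential triangles: C(31, 3) = 4495.
Each occurs with probability p³ ≈ (0.179605)³ ≈ 5.79371942e-03.
By linearity: E[X] = C(31, 3)·p³ ≈ 4495 · 5.79371942e-03 ≈ 26.042769.
Since α = 1/2 < 1, p = c/n^{1/2} ≫ 1/n is above the triangle threshold p ~ 1/n. Asymptotically E[X] ~ (c³/6)·n^{3(1−α)} = (1³/6)·n^{1.5} → ∞; triangles are abundant w.h.p.

E[X] ≈ 26.042769; in regime p = Θ(1/n^{1/2}) E[X] diverges (above the triangle threshold p ~ 1/n).


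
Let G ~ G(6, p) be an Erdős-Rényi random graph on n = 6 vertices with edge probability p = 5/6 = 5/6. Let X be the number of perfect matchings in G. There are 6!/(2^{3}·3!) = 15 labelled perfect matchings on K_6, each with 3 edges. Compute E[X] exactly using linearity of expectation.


K_6 has 6!/(2^{3}·3!) = 15 labelled perfect matchings.
For each such perfect matching H, let X_H = 1 if all 3 edges of H are present in G. Then P[X_H = 1] = p^{3} = (5/6)^{3} = 125/216.
By linearity of expectation: E[X] = Σ_H E[X_H] = 15 · p^{3} = 15 · 125/216 = 625/72.
Numerically: E[X] ≈ 8.6806.

E[X] = 15 · (5/6)^{3} = 625/72 ≈ 8.6806.


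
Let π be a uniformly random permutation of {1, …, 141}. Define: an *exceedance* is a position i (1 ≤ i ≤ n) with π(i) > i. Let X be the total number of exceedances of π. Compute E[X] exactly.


Write X = Σ_{i=1}^{141} X_i, where X_i = 1_{π(i) > i}.
For each fixed i, π(i) is uniform over {1, …, 141} (marginal of a uniform permutation), so P[π(i) > i] = (n − i)/n. Summing: Σ_{i=1}^{141} (n − i)/n = (0 + 1 + … + 140)/141 = 141(141 − 1)/(2·141) = (141 − 1)/2.
Hence E[X] = Σ_{i=1}^{141} (141 − i)/141 = 70 ≈ 70.000.

E[X] = 70 = 70.000.


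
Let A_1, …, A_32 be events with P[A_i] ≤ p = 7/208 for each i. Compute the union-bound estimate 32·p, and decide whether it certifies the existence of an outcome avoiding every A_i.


Union bound: P[∪_{i=1}^{32} A_i] ≤ Σ_i P[A_i] ≤ 32·p = 32·(7/208) = 14/13.
Numerically: 14/13 ≈ 1.077.
Is 14/13 < 1? NO.
Since the bound 14/13 is ≥ 1, the union bound is uninformative here; it does NOT by itself certify existence.

32·p = 14/13 ≈ 1.077; existence NOT certified by the union bound.


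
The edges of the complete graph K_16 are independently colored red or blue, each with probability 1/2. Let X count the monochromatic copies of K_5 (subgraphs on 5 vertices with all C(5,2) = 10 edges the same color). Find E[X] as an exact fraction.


Let X = Σ_S X_S over the C(16, 5) = 4368 subsets S of size 5, where X_S = 1 if the K_5 on S is monochromatic.
For a fixed S, the K_5 on S has C(5, 2) = 10 edges. P[all 10 edges red] = (1/2)^10, and likewise for blue, so P[monochromatic] = 2·(1/2)^10 = 2^{1 − 10} = 1/512.
By linearity: E[X] = C(16, 5) · 2^{1 − 10} = 4368 · 1/512 = 273/32.
Numerically: E[X] ≈ 8.531250.

E[X] = C(16,5)·2^(1−C(5,2)) = 273/32 ≈ 8.531250.


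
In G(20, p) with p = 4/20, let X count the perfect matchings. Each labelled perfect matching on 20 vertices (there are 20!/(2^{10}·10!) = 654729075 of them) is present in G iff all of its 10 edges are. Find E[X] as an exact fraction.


K_20 has 20!/(2^{10}·10!) = 654729075 labelled perfect matchings.
For each such perfect matching H, let X_H = 1 if all 10 edges of H are present in G. Then P[X_H = 1] = p^{10} = (1/5)^{10} = 1/9765625.
By linearity of expectation: E[X] = Σ_H E[X_H] = 654729075 · p^{10} = 654729075 · 1/9765625 = 26189163/390625.
Numerically: E[X] ≈ 67.044.

E[X] = 654729075 · (1/5)^{10} = 26189163/390625 ≈ 67.044.


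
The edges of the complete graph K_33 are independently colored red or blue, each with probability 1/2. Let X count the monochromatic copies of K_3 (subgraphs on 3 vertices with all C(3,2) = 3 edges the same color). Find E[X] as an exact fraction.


Let X = Σ_S X_S over the C(33, 3) = 5456 subsets S of size 3, where X_S = 1 if the K_3 on S is monochromatic.
For a fixed S, the K_3 on S has C(3, 2) = 3 edges. P[all 3 edges red] = (1/2)^3, and likewise for blue, so P[monochromatic] = 2·(1/2)^3 = 2^{1 − 3} = 1/4.
By linearity of expectation: E[X] = C(33, 3) · 2^{1 − 3} = 5456 · 1/4 = 1364.
Numerically: E[X] ≈ 1364.000.

E[X] = C(33,3)·2^(1−C(3,2)) = 1364 ≈ 1364.000.


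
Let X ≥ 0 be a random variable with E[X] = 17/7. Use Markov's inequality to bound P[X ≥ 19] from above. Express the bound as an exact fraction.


μ = E[X] = 17/7, a = 19.
Markov: P[X ≥ 19] ≤ μ/a = (17/7)/19 = 17/133.
Numerically: ≈ 0.128.
(Since a = 19 > μ = 2.429, the bound 17/133 is < 1 and informative.)

P[X ≥ 19] ≤ 17/133 ≈ 0.128.


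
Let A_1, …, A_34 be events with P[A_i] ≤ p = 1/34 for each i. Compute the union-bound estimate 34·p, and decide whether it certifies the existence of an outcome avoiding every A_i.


Union bound: P[∪_{i=1}^{34} A_i] ≤ Σ_i P[A_i] ≤ 34·p = 34·(1/34) = 1.
Numerically: 1 ≈ 1.000.
Is 1 < 1? NO.
Since the bound 1 is ≥ 1, the union bound is uninformative here; it does NOT by itself certify existence.

34·p = 1 ≈ 1.000; existence NOT certified by the union bound.


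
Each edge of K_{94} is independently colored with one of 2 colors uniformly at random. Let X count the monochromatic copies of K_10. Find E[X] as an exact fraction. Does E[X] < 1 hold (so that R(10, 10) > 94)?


E[X] = C(94, 10) · 2^{1 − 45} = 9041256841903 · 2^{−44} = 9041256841903/17592186044416.
As a reduced fraction: E[X] = 9041256841903/17592186044416 ≈ 0.5139359.
Is E[X] < 1? YES.
Since E[X] < 1, there exists a 2-coloring of K_{94} with no monochromatic K_10; hence R(10, 10) > 94.

E[X] = 9041256841903/17592186044416 ≈ 0.5139359; E[X] < 1, so R(10, 10) > 94.


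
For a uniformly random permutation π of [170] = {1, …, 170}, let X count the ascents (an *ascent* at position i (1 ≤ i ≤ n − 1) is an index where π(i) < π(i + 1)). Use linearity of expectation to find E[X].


Write X = Σ X_I over i = 1, …, 169, with X_I the indicator of one ascent.
There are 169 indicators.
For each fixed i, the pair (π(i), π(i+1)) is a uniformly random ordered pair of distinct values from {1, …, 170}; by symmetry P[π(i) < π(i+1)] = 1/2.
By linearity: E[X] = 169 · (1/2) = (170 − 1) · (1/2) = 169/2 ≈ 84.50000.

E[X] = 169/2 = 84.50000.


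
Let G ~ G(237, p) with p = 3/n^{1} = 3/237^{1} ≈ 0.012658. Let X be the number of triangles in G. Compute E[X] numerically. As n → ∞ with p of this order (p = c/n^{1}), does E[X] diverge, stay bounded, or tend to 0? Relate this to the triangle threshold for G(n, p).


Number of potential triangles: C(237, 3) = 2190670.
Each occurs with probability p³ ≈ (0.012658)³ ≈ 2.0282371e-06.
By linearity: E[X] = C(237, 3)·p³ ≈ 2190670 · 2.0282371e-06 ≈ 4.44320.
Here α = 1, so p = 3/n is exactly at the triangle threshold p ~ 1/n. Asymptotically E[X] → c³/6 = 3³/6 = 9/2 ≈ 4.50000, a bounded constant. In this regime the triangle count is asymptotically Poisson(c³/6).

E[X] ≈ 4.44320; in regime p = Θ(1/n^{1}) E[X] stays bounded (at the triangle threshold p ~ 1/n).


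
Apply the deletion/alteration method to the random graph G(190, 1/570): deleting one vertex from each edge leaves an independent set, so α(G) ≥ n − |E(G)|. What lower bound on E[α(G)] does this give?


E[|E(G)|] = C(190, 2)·p = 17955 · (1/570) = 63/2.
E[α(G)] ≥ n − E[|E(G)|] = 190 − 63/2 = 317/2.
Numerically: ≈ 158.500000.
(This is only a lower bound; the true E[α(G)] may be larger.)

E[α(G)] ≥ 317/2 ≈ 158.500000.


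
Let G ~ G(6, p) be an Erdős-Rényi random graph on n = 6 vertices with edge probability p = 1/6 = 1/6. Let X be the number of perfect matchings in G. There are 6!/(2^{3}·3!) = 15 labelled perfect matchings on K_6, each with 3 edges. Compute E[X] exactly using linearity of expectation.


K_6 has 6!/(2^{3}·3!) = 15 labelled perfect matchings.
For each such perfect matching H, let X_H = 1 if all 3 edges of H are present in G. Then P[X_H = 1] = p^{3} = (1/6)^{3} = 1/216.
By linearity: E[X] = Σ_H E[X_H] = 15 · p^{3} = 15 · 1/216 = 5/72.
Numerically: E[X] ≈ 0.06944.

E[X] = 15 · (1/6)^{3} = 5/72 ≈ 0.06944.


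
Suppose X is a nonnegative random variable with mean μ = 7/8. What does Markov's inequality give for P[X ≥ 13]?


μ = E[X] = 7/8, a = 13.
Markov: P[X ≥ 13] ≤ μ/a = (7/8)/13 = 7/104.
Numerically: ≈ 0.067308.
(Since a = 13 > μ = 0.875000, the bound 7/104 is < 1 and informative.)

P[X ≥ 13] ≤ 7/104 ≈ 0.067308.


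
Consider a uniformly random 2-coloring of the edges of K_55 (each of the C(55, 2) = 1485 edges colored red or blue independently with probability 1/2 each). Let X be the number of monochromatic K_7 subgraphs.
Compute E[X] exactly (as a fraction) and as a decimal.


Let X = Σ_S X_S over the C(55, 7) = 202927725 subsets S of size 7, where X_S = 1 if the K_7 on S is monochromatic.
For a fixed S, the K_7 on S has C(7, 2) = 21 edges. P[all 21 edges red] = (1/2)^21, and likewise for blue, so P[monochromatic] = 2·(1/2)^21 = 2^{1 − 21} = 1/1048576.
By linearity: E[X] = C(55, 7) · 2^{1 − 21} = 202927725 · 1/1048576 = 202927725/1048576.
Numerically: E[X] ≈ 193.527.

E[X] = C(55,7)·2^(1−C(7,2)) = 202927725/1048576 ≈ 193.527.


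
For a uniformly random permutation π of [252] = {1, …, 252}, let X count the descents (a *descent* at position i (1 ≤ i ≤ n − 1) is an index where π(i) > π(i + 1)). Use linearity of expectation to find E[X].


Write X = Σ X_I over i = 1, …, 251, with X_I the indicator of one descent.
There are 251 indicators.
For each fixed i, the pair (π(i), π(i+1)) is a uniformly random ordered pair of distinct values from {1, …, 252}; by symmetry P[π(i) > π(i+1)] = 1/2.
By linearity: E[X] = 251 · (1/2) = (252 − 1) · (1/2) = 251/2 ≈ 125.5000.

E[X] = 251/2 = 125.5000.


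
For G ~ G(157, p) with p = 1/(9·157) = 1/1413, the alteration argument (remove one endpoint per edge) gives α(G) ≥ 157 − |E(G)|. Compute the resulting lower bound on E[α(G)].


E[|E(G)|] = C(157, 2)·p = 12246 · (1/1413) = 26/3.
E[α(G)] ≥ n − E[|E(G)|] = 157 − 26/3 = 445/3.
Numerically: ≈ 148.333333.
(This is only a lower bound; the true E[α(G)] may be larger.)

E[α(G)] ≥ 445/3 ≈ 148.333333.


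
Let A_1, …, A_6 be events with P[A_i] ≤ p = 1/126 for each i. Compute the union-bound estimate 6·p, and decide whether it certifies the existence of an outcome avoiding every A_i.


Union bound: P[∪_{i=1}^{6} A_i] ≤ Σ_i P[A_i] ≤ 6·p = 6·(1/126) = 1/21.
Numerically: 1/21 ≈ 0.0476.
Is 1/21 < 1? YES.
Since P[∪ A_i] ≤ 1/21 < 1, the complement has P[∩ A_i^c] ≥ 1 − 1/21 = 20/21 > 0, so some outcome avoids every A_i.

6·p = 1/21 ≈ 0.0476; existence CERTIFIED by the union bound.


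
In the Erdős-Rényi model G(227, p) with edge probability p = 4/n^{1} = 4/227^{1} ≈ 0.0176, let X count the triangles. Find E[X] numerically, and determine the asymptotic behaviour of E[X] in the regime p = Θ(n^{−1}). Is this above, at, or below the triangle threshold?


Number of potential triangles: C(227, 3) = 1923825.
Each occurs with probability p³ ≈ (0.0176)³ ≈ 5.47145e-06.
By linearity: E[X] = C(227, 3)·p³ ≈ 1923825 · 5.47145e-06 ≈ 10.526.
Here α = 1, so p = 4/n is exactly at the triangle threshold p ~ 1/n. Asymptotically E[X] → c³/6 = 4³/6 = 32/3 ≈ 10.667, a bounded constant. In this regime the triangle count is asymptotically Poisson(c³/6).

E[X] ≈ 10.526; in regime p = Θ(1/n^{1}) E[X] stays bounded (at the triangle threshold p ~ 1/n).


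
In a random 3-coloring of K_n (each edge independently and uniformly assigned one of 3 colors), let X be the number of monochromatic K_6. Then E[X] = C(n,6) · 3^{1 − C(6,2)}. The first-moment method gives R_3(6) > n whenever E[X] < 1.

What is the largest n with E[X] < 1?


We need C(n, 6) · 3^{1 − 15} < 1, i.e. C(n, 6) < 3^{15 − 1} = 4782969.
Check values of n near the boundary:
  n = 35: C(35, 6) = 1623160; 1623160 < 4782969? YES
  n = 36: C(36, 6) = 1947792; 1947792 < 4782969? YES
  n = 37: C(37, 6) = 2324784; 2324784 < 4782969? YES
  n = 38: C(38, 6) = 2760681; 2760681 < 4782969? YES
  n = 39: C(39, 6) = 3262623; 3262623 < 4782969? YES
  n = 40: C(40, 6) = 3838380; 3838380 < 4782969? YES
  n = 41: C(41, 6) = 4496388; 4496388 < 4782969? YES
  n = 42: C(42, 6) = 5245786; 5245786 < 4782969? NO
The largest n with C(n, 6) < 4782969 is n = 41 (where E[X] = 1498796/1594323 ≈ 0.940). Hence R_3(6) > 41, i.e. R_3(6) ≥ 42.

Largest n = 41; hence R_3(6) > 41.


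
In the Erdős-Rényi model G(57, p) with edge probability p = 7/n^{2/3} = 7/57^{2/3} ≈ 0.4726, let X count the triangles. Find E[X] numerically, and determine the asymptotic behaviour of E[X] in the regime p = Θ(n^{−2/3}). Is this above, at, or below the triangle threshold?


Number of potential triangles: C(57, 3) = 29260.
Each occurs with probability p³ ≈ (0.4726)³ ≈ 1.055709e-01.
By linearity: E[X] = C(57, 3)·p³ ≈ 29260 · 1.055709e-01 ≈ 3089.0058.
Since α = 2/3 < 1, p = c/n^{2/3} ≫ 1/n is above the triangle threshold p ~ 1/n. Asymptotically E[X] ~ (c³/6)·n^{3(1−α)} = (7³/6)·n^{1} → ∞; triangles are abundant w.h.p.

E[X] ≈ 3089.0058; in regime p = Θ(1/n^{2/3}) E[X] diverges (above the triangle threshold p ~ 1/n).


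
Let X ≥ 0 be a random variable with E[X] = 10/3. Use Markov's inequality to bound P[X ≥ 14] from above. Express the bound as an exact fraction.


μ = E[X] = 10/3, a = 14.
Markov: P[X ≥ 14] ≤ μ/a = (10/3)/14 = 5/21.
Numerically: ≈ 0.238.
(Since a = 14 > μ = 3.333, the bound 5/21 is < 1 and informative.)

P[X ≥ 14] ≤ 5/21 ≈ 0.238.


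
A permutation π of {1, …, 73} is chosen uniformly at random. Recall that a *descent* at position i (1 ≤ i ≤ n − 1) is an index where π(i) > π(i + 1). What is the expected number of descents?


Write X = Σ X_I over i = 1, …, 72, with X_I the indicator of one descent.
There are 72 indicators.
For each fixed i, the pair (π(i), π(i+1)) is a uniformly random ordered pair of distinct values from {1, …, 73}; by symmetry P[π(i) > π(i+1)] = 1/2.
By linearity: E[X] = 72 · (1/2) = (73 − 1) · (1/2) = 36 ≈ 36.00000.

E[X] = 36 = 36.00000.


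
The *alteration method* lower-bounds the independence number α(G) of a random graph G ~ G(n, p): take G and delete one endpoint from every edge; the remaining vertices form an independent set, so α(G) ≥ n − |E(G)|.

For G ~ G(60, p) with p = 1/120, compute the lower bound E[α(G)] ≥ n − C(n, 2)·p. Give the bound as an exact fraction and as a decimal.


E[|E(G)|] = C(60, 2)·p = 1770 · (1/120) = 59/4.
E[α(G)] ≥ n − E[|E(G)|] = 60 − 59/4 = 181/4.
Numerically: ≈ 45.2500.
(This is only a lower bound; the true E[α(G)] may be larger.)

E[α(G)] ≥ 181/4 ≈ 45.2500.


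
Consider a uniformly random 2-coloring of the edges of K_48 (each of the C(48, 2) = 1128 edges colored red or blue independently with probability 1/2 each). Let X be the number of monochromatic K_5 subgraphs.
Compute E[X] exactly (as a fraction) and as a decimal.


Let X = Σ_S X_S over the C(48, 5) = 1712304 subsets S of size 5, where X_S = 1 if the K_5 on S is monochromatic.
For a fixed S, the K_5 on S has C(5, 2) = 10 edges. P[all 10 edges red] = (1/2)^10, and likewise for blue, so P[monochromatic] = 2·(1/2)^10 = 2^{1 − 10} = 1/512.
By linearity of expectation: E[X] = C(48, 5) · 2^{1 − 10} = 1712304 · 1/512 = 107019/32.
Numerically: E[X] ≈ 3344.34375.

E[X] = C(48,5)·2^(1−C(5,2)) = 107019/32 ≈ 3344.34375.


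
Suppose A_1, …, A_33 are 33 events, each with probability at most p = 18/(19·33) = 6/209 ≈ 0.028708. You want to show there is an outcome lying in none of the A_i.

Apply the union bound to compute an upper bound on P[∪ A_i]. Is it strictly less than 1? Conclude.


Union bound: P[∪_{i=1}^{33} A_i] ≤ Σ_i P[A_i] ≤ 33·p = 33·(6/209) = 18/19.
Numerically: 18/19 ≈ 0.947368.
Is 18/19 < 1? YES.
Since P[∪ A_i] ≤ 18/19 < 1, the complement has P[∩ A_i^c] ≥ 1 − 18/19 = 1/19 > 0, so some outcome avoids every A_i.

33·p = 18/19 ≈ 0.947368; existence CERTIFIED by the union bound.


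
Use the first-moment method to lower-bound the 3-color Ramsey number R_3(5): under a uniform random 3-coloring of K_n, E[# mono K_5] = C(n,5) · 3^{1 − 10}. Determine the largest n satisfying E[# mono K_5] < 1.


We need C(n, 5) · 3^{1 − 10} < 1, i.e. C(n, 5) < 3^{10 − 1} = 19683.
Check values of n near the boundary:
  n = 18: C(18, 5) = 8568; 8568 < 19683? YES
  n = 19: C(19, 5) = 11628; 11628 < 19683? YES
  n = 20: C(20, 5) = 15504; 15504 < 19683? YES
  n = 21: C(21, 5) = 20349; 20349 < 19683? NO
  n = 22: C(22, 5) = 26334; 26334 < 19683? NO
The largest n with C(n, 5) < 19683 is n = 20 (where E[X] = 5168/6561 ≈ 0.787685). Hence R_3(5) > 20, i.e. R_3(5) ≥ 21.

Largest n = 20; hence R_3(5) > 20.


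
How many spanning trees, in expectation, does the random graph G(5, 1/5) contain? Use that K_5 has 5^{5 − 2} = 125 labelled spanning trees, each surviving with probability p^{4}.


K_5 has 5^{5 − 2} = 125 labelled spanning trees.
For each such spanning tree H, let X_H = 1 if all 4 edges of H are present in G. Then P[X_H = 1] = p^{4} = (1/5)^{4} = 1/625.
Summing the indicators: E[X] = Σ_H E[X_H] = 125 · p^{4} = 125 · 1/625 = 1/5.
Numerically: E[X] ≈ 0.2.

E[X] = 125 · (1/5)^{4} = 1/5 ≈ 0.2.


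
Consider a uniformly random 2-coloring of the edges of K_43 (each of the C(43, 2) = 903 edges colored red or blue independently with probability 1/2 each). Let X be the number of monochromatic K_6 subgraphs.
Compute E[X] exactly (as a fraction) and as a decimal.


Let X = Σ_S X_S over the C(43, 6) = 6096454 subsets S of size 6, where X_S = 1 if the K_6 on S is monochromatic.
For a fixed S, the K_6 on S has C(6, 2) = 15 edges. P[all 15 edges red] = (1/2)^15, and likewise for blue, so P[monochromatic] = 2·(1/2)^15 = 2^{1 − 15} = 1/16384.
By linearity of expectation: E[X] = C(43, 6) · 2^{1 − 15} = 6096454 · 1/16384 = 3048227/8192.
Numerically: E[X] ≈ 372.09802.

E[X] = C(43,6)·2^(1−C(6,2)) = 3048227/8192 ≈ 372.09802.


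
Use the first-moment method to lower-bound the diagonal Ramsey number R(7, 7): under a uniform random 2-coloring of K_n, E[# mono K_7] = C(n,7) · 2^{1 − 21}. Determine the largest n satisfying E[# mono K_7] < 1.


We need C(n, 7) · 2^{1 − 21} < 1, i.e. C(n, 7) < 2^{21 − 1} = 1048576.
Check values of n near the boundary:
  n = 24: C(24, 7) = 346104; 346104 < 1048576? YES
  n = 25: C(25, 7) = 480700; 480700 < 1048576? YES
  n = 26: C(26, 7) = 657800; 657800 < 1048576? YES
  n = 27: C(27, 7) = 888030; 888030 < 1048576? YES
  n = 28: C(28, 7) = 1184040; 1184040 < 1048576? NO
The largest n with C(n, 7) < 1048576 is n = 27 (where E[X] = 444015/524288 ≈ 0.84689). Hence R(7, 7) > 27, i.e. R(7, 7) ≥ 28.

Largest n = 27; hence R(7, 7) > 27.


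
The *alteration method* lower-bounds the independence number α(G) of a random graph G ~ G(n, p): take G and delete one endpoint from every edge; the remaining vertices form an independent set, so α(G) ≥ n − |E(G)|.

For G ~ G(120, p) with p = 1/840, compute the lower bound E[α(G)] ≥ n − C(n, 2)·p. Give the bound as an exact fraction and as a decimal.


E[|E(G)|] = C(120, 2)·p = 7140 · (1/840) = 17/2.
E[α(G)] ≥ n − E[|E(G)|] = 120 − 17/2 = 223/2.
Numerically: ≈ 111.5000.
(This is only a lower bound; the true E[α(G)] may be larger.)

E[α(G)] ≥ 223/2 ≈ 111.5000.


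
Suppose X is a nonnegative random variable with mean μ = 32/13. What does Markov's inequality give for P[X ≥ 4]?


μ = E[X] = 32/13, a = 4.
Markov: P[X ≥ 4] ≤ μ/a = (32/13)/4 = 8/13.
Numerically: ≈ 0.615385.
(Since a = 4 > μ = 2.461538, the bound 8/13 is < 1 and informative.)

P[X ≥ 4] ≤ 8/13 ≈ 0.615385.


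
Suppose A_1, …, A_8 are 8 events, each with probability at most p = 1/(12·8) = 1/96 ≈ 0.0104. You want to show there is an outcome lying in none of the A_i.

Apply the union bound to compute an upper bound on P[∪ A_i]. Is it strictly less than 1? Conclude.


Union bound: P[∪_{i=1}^{8} A_i] ≤ Σ_i P[A_i] ≤ 8·p = 8·(1/96) = 1/12.
Numerically: 1/12 ≈ 0.0833.
Is 1/12 < 1? YES.
Since P[∪ A_i] ≤ 1/12 < 1, the complement has P[∩ A_i^c] ≥ 1 − 1/12 = 11/12 > 0, so some outcome avoids every A_i.

8·p = 1/12 ≈ 0.0833; existence CERTIFIED by the union bound.


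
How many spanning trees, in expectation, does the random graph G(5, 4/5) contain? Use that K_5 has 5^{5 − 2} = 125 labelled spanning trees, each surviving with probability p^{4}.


K_5 has 5^{5 − 2} = 125 labelled spanning trees.
For each such spanning tree H, let X_H = 1 if all 4 edges of H are present in G. Then P[X_H = 1] = p^{4} = (4/5)^{4} = 256/625.
Summing the indicators: E[X] = Σ_H E[X_H] = 125 · p^{4} = 125 · 256/625 = 256/5.
Numerically: E[X] ≈ 51.2.

E[X] = 125 · (4/5)^{4} = 256/5 ≈ 51.2.


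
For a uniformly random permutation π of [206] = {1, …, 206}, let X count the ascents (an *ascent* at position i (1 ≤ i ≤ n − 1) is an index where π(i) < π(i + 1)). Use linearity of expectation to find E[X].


Write X = Σ X_I over i = 1, …, 205, with X_I the indicator of one ascent.
There are 205 indicators.
For each fixed i, the pair (π(i), π(i+1)) is a uniformly random ordered pair of distinct values from {1, …, 206}; by symmetry P[π(i) < π(i+1)] = 1/2.
By linearity: E[X] = 205 · (1/2) = (206 − 1) · (1/2) = 205/2 ≈ 102.50000.

E[X] = 205/2 = 102.50000.


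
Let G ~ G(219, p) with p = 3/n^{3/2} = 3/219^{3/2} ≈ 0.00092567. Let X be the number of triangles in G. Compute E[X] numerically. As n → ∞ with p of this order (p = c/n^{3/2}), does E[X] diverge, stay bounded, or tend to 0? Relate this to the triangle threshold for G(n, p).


Number of potential triangles: C(219, 3) = 1726669.
Each occurs with probability p³ ≈ (0.00092567)³ ≈ 7.9316811e-10.
By linearity: E[X] = C(219, 3)·p³ ≈ 1726669 · 7.9316811e-10 ≈ 0.00137.
Since α = 3/2 > 1, p = c/n^{3/2} = o(1/n) is below the triangle threshold p ~ 1/n. Asymptotically E[X] ~ (c³/6)·n^{3(1−α)} = (3³/6)·n^{-1.5} → 0, so by Markov's inequality G has no triangles w.h.p.

E[X] ≈ 0.00137; in regime p = Θ(1/n^{3/2}) E[X] tends to 0 (below the triangle threshold p ~ 1/n).


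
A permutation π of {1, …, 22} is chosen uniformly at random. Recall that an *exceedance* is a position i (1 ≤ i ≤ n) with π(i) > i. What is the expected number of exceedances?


Write X = Σ_{i=1}^{22} X_i, where X_i = 1_{π(i) > i}.
For each fixed i, π(i) is uniform over {1, …, 22} (marginal of a uniform permutation), so P[π(i) > i] = (n − i)/n. Summing: Σ_{i=1}^{22} (n − i)/n = (0 + 1 + … + 21)/22 = 22(22 − 1)/(2·22) = (22 − 1)/2.
Hence E[X] = Σ_{i=1}^{22} (22 − i)/22 = 21/2 ≈ 10.5000.

E[X] = 21/2 = 10.5000.


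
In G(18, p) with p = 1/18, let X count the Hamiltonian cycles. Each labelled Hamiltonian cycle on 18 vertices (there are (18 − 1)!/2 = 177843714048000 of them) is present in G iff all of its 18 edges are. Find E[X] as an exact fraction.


K_18 has (18 − 1)!/2 = 177843714048000 labelled Hamiltonian cycles.
For each such Hamiltonian cycle H, let X_H = 1 if all 18 edges of H are present in G. Then P[X_H = 1] = p^{18} = (1/18)^{18} = 1/39346408075296537575424.
By linearity of expectation: E[X] = Σ_H E[X_H] = 177843714048000 · p^{18} = 177843714048000 · 1/39346408075296537575424 = 14889875/3294258113514384.
Numerically: E[X] ≈ 4.52e-09.

E[X] = 177843714048000 · (1/18)^{18} = 14889875/3294258113514384 ≈ 4.52e-09.


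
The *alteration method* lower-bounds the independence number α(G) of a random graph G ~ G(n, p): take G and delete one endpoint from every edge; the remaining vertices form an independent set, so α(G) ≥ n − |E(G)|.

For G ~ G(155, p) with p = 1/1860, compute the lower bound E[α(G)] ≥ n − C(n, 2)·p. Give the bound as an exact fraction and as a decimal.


E[|E(G)|] = C(155, 2)·p = 11935 · (1/1860) = 77/12.
E[α(G)] ≥ n − E[|E(G)|] = 155 − 77/12 = 1783/12.
Numerically: ≈ 148.583.
(This is only a lower bound; the true E[α(G)] may be larger.)

E[α(G)] ≥ 1783/12 ≈ 148.583.


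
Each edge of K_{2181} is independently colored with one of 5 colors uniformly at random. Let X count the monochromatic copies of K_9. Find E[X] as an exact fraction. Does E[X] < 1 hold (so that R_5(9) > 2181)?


E[X] = C(2181, 9) · 5^{1 − 36} = 3026635205263909847920400 · 5^{−35} = 3026635205263909847920400/2910383045673370361328125.
As a reduced fraction: E[X] = 121065408210556393916816/116415321826934814453125 ≈ 1.0399439.
Is E[X] < 1? NO.
Since E[X] ≥ 1, the first-moment bound is inconclusive at n = 2181; it does NOT by itself certify R_5(9) > 2181.

E[X] = 121065408210556393916816/116415321826934814453125 ≈ 1.0399439; E[X] ≥ 1; first-moment method inconclusive here.


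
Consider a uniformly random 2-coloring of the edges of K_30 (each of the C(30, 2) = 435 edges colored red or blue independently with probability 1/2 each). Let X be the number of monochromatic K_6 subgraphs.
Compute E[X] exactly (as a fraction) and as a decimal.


Let X = Σ_S X_S over the C(30, 6) = 593775 subsets S of size 6, where X_S = 1 if the K_6 on S is monochromatic.
For a fixed S, the K_6 on S has C(6, 2) = 15 edges. P[all 15 edges red] = (1/2)^15, and likewise for blue, so P[monochromatic] = 2·(1/2)^15 = 2^{1 − 15} = 1/16384.
By linearity of expectation: E[X] = C(30, 6) · 2^{1 − 15} = 593775 · 1/16384 = 593775/16384.
Numerically: E[X] ≈ 36.241150.

E[X] = C(30,6)·2^(1−C(6,2)) = 593775/16384 ≈ 36.241150.


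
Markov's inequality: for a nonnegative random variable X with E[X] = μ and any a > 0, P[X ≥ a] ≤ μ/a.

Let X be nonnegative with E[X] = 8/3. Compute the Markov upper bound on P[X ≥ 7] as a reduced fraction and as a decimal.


μ = E[X] = 8/3, a = 7.
Markov: P[X ≥ 7] ≤ μ/a = (8/3)/7 = 8/21.
Numerically: ≈ 0.38095.
(Since a = 7 > μ = 2.66667, the bound 8/21 is < 1 and informative.)

P[X ≥ 7] ≤ 8/21 ≈ 0.38095.


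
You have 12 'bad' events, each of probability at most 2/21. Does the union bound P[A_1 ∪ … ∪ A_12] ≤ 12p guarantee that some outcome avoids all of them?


Union bound: P[∪_{i=1}^{12} A_i] ≤ Σ_i P[A_i] ≤ 12·p = 12·(2/21) = 8/7.
Numerically: 8/7 ≈ 1.142857.
Is 8/7 < 1? NO.
Since the bound 8/7 is ≥ 1, the union bound is uninformative here; it does NOT by itself certify existence.

12·p = 8/7 ≈ 1.142857; existence NOT certified by the union bound.


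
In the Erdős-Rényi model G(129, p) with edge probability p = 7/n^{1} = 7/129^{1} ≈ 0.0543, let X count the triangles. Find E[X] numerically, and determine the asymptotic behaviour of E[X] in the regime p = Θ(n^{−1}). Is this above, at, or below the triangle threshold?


Number of potential triangles: C(129, 3) = 349504.
Each occurs with probability p³ ≈ (0.0543)³ ≈ 1.59781e-04.
By linearity: E[X] = C(129, 3)·p³ ≈ 349504 · 1.59781e-04 ≈ 55.844.
Here α = 1, so p = 7/n is exactly at the triangle threshold p ~ 1/n. Asymptotically E[X] → c³/6 = 7³/6 = 343/6 ≈ 57.167, a bounded constant. In this regime the triangle count is asymptotically Poisson(c³/6).

E[X] ≈ 55.844; in regime p = Θ(1/n^{1}) E[X] stays bounded (at the triangle threshold p ~ 1/n).


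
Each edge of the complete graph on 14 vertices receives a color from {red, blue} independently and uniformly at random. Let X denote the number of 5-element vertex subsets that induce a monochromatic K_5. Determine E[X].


Let X = Σ_S X_S over the C(14, 5) = 2002 subsets S of size 5, where X_S = 1 if the K_5 on S is monochromatic.
For a fixed S, the K_5 on S has C(5, 2) = 10 edges. P[all 10 edges red] = (1/2)^10, and likewise for blue, so P[monochromatic] = 2·(1/2)^10 = 2^{1 − 10} = 1/512.
Summing: E[X] = C(14, 5) · 2^{1 − 10} = 2002 · 1/512 = 1001/256.
Numerically: E[X] ≈ 3.91016.

E[X] = C(14,5)·2^(1−C(5,2)) = 1001/256 ≈ 3.91016.


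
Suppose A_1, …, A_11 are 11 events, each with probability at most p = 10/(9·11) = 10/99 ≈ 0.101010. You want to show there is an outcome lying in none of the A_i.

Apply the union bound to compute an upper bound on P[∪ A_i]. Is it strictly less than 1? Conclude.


Union bound: P[∪_{i=1}^{11} A_i] ≤ Σ_i P[A_i] ≤ 11·p = 11·(10/99) = 10/9.
Numerically: 10/9 ≈ 1.111111.
Is 10/9 < 1? NO.
Since the bound 10/9 is ≥ 1, the union bound is uninformative here; it does NOT by itself certify existence.

11·p = 10/9 ≈ 1.111111; existence NOT certified by the union bound.


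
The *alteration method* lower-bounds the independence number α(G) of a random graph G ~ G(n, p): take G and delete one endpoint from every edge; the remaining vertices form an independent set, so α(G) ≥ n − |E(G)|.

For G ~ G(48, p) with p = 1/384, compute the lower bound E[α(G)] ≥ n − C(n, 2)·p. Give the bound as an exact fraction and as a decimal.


E[|E(G)|] = C(48, 2)·p = 1128 · (1/384) = 47/16.
E[α(G)] ≥ n − E[|E(G)|] = 48 − 47/16 = 721/16.
Numerically: ≈ 45.0625.
(This is only a lower bound; the true E[α(G)] may be larger.)

E[α(G)] ≥ 721/16 ≈ 45.0625.


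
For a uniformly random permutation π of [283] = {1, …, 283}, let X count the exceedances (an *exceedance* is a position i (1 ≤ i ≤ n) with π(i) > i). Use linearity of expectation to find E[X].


Write X = Σ_{i=1}^{283} X_i, where X_i = 1_{π(i) > i}.
For each fixed i, π(i) is uniform over {1, …, 283} (marginal of a uniform permutation), so P[π(i) > i] = (n − i)/n. Summing: Σ_{i=1}^{283} (n − i)/n = (0 + 1 + … + 282)/283 = 283(283 − 1)/(2·283) = (283 − 1)/2.
Hence E[X] = Σ_{i=1}^{283} (283 − i)/283 = 141 ≈ 141.00000.

E[X] = 141 = 141.00000.


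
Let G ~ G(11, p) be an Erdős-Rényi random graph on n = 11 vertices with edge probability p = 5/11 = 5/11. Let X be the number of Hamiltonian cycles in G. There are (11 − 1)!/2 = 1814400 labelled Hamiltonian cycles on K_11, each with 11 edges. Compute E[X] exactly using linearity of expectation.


K_11 has (11 − 1)!/2 = 1814400 labelled Hamiltonian cycles.
For each such Hamiltonian cycle H, let X_H = 1 if all 11 edges of H are present in G. Then P[X_H = 1] = p^{11} = (5/11)^{11} = 48828125/285311670611.
By linearity: E[X] = Σ_H E[X_H] = 1814400 · p^{11} = 1814400 · 48828125/285311670611 = 88593750000000/285311670611.
Numerically: E[X] ≈ 311.

E[X] = 1814400 · (5/11)^{11} = 88593750000000/285311670611 ≈ 311.


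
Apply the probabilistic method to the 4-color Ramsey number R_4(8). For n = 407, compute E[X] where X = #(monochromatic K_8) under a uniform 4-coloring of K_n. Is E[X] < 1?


E[X] = C(407, 8) · 4^{1 − 28} = 17424959239309050 · 4^{−27} = 17424959239309050/18014398509481984.
As a reduced fraction: E[X] = 8712479619654525/9007199254740992 ≈ 0.9673.
Is E[X] < 1? YES.
Since E[X] < 1, there exists a 4-coloring of K_{407} with no monochromatic K_8; hence R_4(8) > 407.

E[X] = 8712479619654525/9007199254740992 ≈ 0.9673; E[X] < 1, so R_4(8) > 407.


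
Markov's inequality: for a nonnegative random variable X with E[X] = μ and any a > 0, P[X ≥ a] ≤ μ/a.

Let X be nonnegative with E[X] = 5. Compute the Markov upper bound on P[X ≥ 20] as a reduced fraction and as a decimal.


μ = E[X] = 5, a = 20.
Markov: P[X ≥ 20] ≤ μ/a = (5)/20 = 1/4.
Numerically: ≈ 0.250000.
(Since a = 20 > μ = 5.000000, the bound 1/4 is < 1 and informative.)

P[X ≥ 20] ≤ 1/4 ≈ 0.250000.


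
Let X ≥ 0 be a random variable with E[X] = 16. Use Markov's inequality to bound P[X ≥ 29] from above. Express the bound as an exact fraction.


μ = E[X] = 16, a = 29.
Markov: P[X ≥ 29] ≤ μ/a = (16)/29 = 16/29.
Numerically: ≈ 0.552.
(Since a = 29 > μ = 16.000, the bound 16/29 is < 1 and informative.)

P[X ≥ 29] ≤ 16/29 ≈ 0.552.


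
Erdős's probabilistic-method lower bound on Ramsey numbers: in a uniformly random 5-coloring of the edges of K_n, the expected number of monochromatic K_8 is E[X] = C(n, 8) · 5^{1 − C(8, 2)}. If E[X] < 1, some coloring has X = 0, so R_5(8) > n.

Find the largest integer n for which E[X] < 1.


We need C(n, 8) · 5^{1 − 28} < 1, i.e. C(n, 8) < 5^{28 − 1} = 7450580596923828125.
Check values of n near the boundary:
  n = 861: C(861, 8) = 7250034996615275865; 7250034996615275865 < 7450580596923828125? YES
  n = 862: C(862, 8) = 7317951015318931845; 7317951015318931845 < 7450580596923828125? YES
  n = 863: C(863, 8) = 7386423071602617757; 7386423071602617757 < 7450580596923828125? YES
  n = 864: C(864, 8) = 7455455062926006708; 7455455062926006708 < 7450580596923828125? NO
  n = 865: C(865, 8) = 7525050909487743060; 7525050909487743060 < 7450580596923828125? NO
The largest n with C(n, 8) < 7450580596923828125 is n = 863 (where E[X] = 7386423071602617757/7450580596923828125 ≈ 0.991). Hence R_5(8) > 863, i.e. R_5(8) ≥ 864.

Largest n = 863; hence R_5(8) > 863.


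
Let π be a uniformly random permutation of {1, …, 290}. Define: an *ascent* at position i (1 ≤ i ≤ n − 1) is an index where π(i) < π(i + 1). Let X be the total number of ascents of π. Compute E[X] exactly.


Write X = Σ X_I over i = 1, …, 289, with X_I the indicator of one ascent.
There are 289 indicators.
For each fixed i, the pair (π(i), π(i+1)) is a uniformly random ordered pair of distinct values from {1, …, 290}; by symmetry P[π(i) < π(i+1)] = 1/2.
By linearity: E[X] = 289 · (1/2) = (290 − 1) · (1/2) = 289/2 ≈ 144.500.

E[X] = 289/2 = 144.500.


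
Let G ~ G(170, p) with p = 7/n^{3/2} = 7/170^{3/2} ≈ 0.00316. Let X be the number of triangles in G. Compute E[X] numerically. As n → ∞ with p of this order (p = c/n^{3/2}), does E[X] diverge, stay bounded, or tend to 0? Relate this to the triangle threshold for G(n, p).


Number of potential triangles: C(170, 3) = 804440.
Each occurs with probability p³ ≈ (0.00316)³ ≈ 3.14973e-08.
By linearity: E[X] = C(170, 3)·p³ ≈ 804440 · 3.14973e-08 ≈ 0.025.
Since α = 3/2 > 1, p = c/n^{3/2} = o(1/n) is below the triangle threshold p ~ 1/n. Asymptotically E[X] ~ (c³/6)·n^{3(1−α)} = (7³/6)·n^{-1.5} → 0, so by Markov's inequality G has no triangles w.h.p.

E[X] ≈ 0.025; in regime p = Θ(1/n^{3/2}) E[X] tends to 0 (below the triangle threshold p ~ 1/n).


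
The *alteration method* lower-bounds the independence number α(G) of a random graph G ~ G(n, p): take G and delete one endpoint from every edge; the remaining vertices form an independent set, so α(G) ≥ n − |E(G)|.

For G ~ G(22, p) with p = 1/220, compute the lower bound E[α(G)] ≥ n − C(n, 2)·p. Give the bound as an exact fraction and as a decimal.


E[|E(G)|] = C(22, 2)·p = 231 · (1/220) = 21/20.
E[α(G)] ≥ n − E[|E(G)|] = 22 − 21/20 = 419/20.
Numerically: ≈ 20.950.
(This is only a lower bound; the true E[α(G)] may be larger.)

E[α(G)] ≥ 419/20 ≈ 20.950.


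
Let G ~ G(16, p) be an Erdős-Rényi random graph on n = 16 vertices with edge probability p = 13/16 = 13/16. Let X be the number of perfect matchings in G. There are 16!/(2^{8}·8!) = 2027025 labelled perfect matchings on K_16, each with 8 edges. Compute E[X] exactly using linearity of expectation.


K_16 has 16!/(2^{8}·8!) = 2027025 labelled perfect matchings.
For each such perfect matching H, let X_H = 1 if all 8 edges of H are present in G. Then P[X_H = 1] = p^{8} = (13/16)^{8} = 815730721/4294967296.
Summing the indicators: E[X] = Σ_H E[X_H] = 2027025 · p^{8} = 2027025 · 815730721/4294967296 = 1653506564735025/4294967296.
Numerically: E[X] ≈ 3.8499e+05.

E[X] = 2027025 · (13/16)^{8} = 1653506564735025/4294967296 ≈ 3.8499e+05.


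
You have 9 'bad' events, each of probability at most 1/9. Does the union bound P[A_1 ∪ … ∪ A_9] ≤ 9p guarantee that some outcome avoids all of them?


Union bound: P[∪_{i=1}^{9} A_i] ≤ Σ_i P[A_i] ≤ 9·p = 9·(1/9) = 1.
Numerically: 1 ≈ 1.000.
Is 1 < 1? NO.
Since the bound 1 is ≥ 1, the union bound is uninformative here; it does NOT by itself certify existence.

9·p = 1 ≈ 1.000; existence NOT certified by the union bound.
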